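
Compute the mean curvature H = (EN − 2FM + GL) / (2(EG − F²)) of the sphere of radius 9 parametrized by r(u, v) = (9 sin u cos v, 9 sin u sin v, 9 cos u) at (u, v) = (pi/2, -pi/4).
H = -1/9

With E = 81, F = 0, G = 81*sin(u)^2, L = -9*sin(u)/Abs(sin(u)), M = 0, N = -9*sin(u)^3/Abs(sin(u)), assemble
  H = (EN − 2FM + GL) / (2(EG − F²)) = -sin(u)/(9*Abs(sin(u))).
At (u, v) = (pi/2, -pi/4): H = -1/9.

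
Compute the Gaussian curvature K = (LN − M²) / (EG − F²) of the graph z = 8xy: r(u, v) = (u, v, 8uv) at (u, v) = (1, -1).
K = -64/16641

Coefficients of the first fundamental form: E = 64*v^2 + 1, F = 64*u*v, G = 64*u^2 + 1.
Coefficients of the second fundamental form: L = 0, M = 8/sqrt(64*u^2 + 64*v^2 + 1), N = 0.
Assemble K = (LN − M²)/(EG − F²) = -64/(4096*u^4 + 8192*u^2*v^2 + 128*u^2 + 4096*v^4 + 128*v^2 + 1). At (u, v) = (1, -1): K = -64/16641.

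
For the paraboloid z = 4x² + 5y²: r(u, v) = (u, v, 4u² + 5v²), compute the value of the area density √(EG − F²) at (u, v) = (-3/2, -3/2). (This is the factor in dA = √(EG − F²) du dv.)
√(EG − F²)|_{(-3/2, -3/2)} = sqrt(370)

E = 64*u^2 + 1, F = 80*u*v, G = 100*v^2 + 1, so EG − F² = 64*u^2 + 100*v^2 + 1. Taking the positive square root: √(EG − F²) = sqrt(64*u^2 + 100*v^2 + 1). At (u, v) = (-3/2, -3/2): sqrt(370).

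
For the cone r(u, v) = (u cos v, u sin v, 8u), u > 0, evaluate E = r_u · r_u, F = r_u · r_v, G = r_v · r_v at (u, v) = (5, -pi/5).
E = 65;  F = 0;  G = 25

Partials: r_u = (cos(v), sin(v), 8), r_v = (-u*sin(v), u*cos(v), 0). As functions of (u, v):
  E = r_u · r_u = 65,
  F = r_u · r_v = 0,
  G = r_v · r_v = u^2.
Evaluating at (u, v) = (5, -pi/5): E = 65, F = 0, G = 25.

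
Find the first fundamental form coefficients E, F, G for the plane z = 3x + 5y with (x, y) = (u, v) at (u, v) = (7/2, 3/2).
E = 10;  F = 15;  G = 26

Partials: r_u = (1, 0, 3), r_v = (0, 1, 5). As functions of (u, v):
  E = r_u · r_u = 10,
  F = r_u · r_v = 15,
  G = r_v · r_v = 26.
Evaluating at (u, v) = (7/2, 3/2): E = 10, F = 15, G = 26.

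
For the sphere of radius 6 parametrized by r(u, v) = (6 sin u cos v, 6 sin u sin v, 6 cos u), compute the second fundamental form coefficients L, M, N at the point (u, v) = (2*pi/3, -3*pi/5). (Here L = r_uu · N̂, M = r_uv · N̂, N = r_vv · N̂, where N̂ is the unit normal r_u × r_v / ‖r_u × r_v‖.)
L = -6;  M = 0;  N = -9/2

Compute the unit normal N̂(u, v) = (sin(u)^2*cos(v)/Abs(sin(u)), sin(u)^2*sin(v)/Abs(sin(u)), sin(2*u)/(2*Abs(sin(u)))), and the second partials r_uu, r_uv, r_vv. Take dot products:
  L(u, v) = r_uu · N̂ = -6*sin(u)/Abs(sin(u)),
  M(u, v) = r_uv · N̂ = 0,
  N(u, v) = r_vv · N̂ = -6*sin(u)^3/Abs(sin(u)).
Evaluating at (u, v) = (2*pi/3, -3*pi/5):
  L = -6, M = 0, N = -9/2.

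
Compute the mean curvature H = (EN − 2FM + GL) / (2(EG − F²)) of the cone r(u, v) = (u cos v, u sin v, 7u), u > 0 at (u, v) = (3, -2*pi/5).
H = 7*sqrt(2)/60

With E = 50, F = 0, G = u^2, L = 0, M = 0, N = 7*sqrt(2)*u^2/(10*Abs(u)), assemble
  H = (EN − 2FM + GL) / (2(EG − F²)) = 7*sqrt(2)/(20*Abs(u)).
At (u, v) = (3, -2*pi/5): H = 7*sqrt(2)/60.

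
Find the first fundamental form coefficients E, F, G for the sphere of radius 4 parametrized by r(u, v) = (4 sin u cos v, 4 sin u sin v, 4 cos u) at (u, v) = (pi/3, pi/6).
E = 16;  F = 0;  G = 12

Partials: r_u = (4*cos(u)*cos(v), 4*sin(v)*cos(u), -4*sin(u)), r_v = (-4*sin(u)*sin(v), 4*sin(u)*cos(v), 0). As functions of (u, v):
  E = r_u · r_u = 16,
  F = r_u · r_v = 0,
  G = r_v · r_v = 16*sin(u)^2.
Evaluating at (u, v) = (pi/3, pi/6): E = 16, F = 0, G = 12.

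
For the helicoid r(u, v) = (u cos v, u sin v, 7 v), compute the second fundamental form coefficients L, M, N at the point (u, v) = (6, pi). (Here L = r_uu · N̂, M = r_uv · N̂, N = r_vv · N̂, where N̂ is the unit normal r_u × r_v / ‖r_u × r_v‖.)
L = 0;  M = -7*sqrt(85)/85;  N = 0

Compute the unit normal N̂(u, v) = (7*sin(v)/sqrt(u^2 + 49), -7*cos(v)/sqrt(u^2 + 49), u/sqrt(u^2 + 49)), and the second partials r_uu, r_uv, r_vv. Take dot products:
  L(u, v) = r_uu · N̂ = 0,
  M(u, v) = r_uv · N̂ = -7/sqrt(u^2 + 49),
  N(u, v) = r_vv · N̂ = 0.
Evaluating at (u, v) = (6, pi):
  L = 0, M = -7*sqrt(85)/85, N = 0.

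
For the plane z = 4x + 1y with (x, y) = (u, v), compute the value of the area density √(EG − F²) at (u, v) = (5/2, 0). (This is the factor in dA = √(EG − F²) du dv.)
√(EG − F²)|_{(5/2, 0)} = 3*sqrt(2)

E = 17, F = 4, G = 2, so EG − F² = 18. Taking the positive square root: √(EG − F²) = 3*sqrt(2). At (u, v) = (5/2, 0): 3*sqrt(2).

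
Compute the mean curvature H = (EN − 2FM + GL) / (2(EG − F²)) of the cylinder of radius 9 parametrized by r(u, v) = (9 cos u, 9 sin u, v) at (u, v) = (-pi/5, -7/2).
H = -1/18

With E = 81, F = 0, G = 1, L = -9, M = 0, N = 0, assemble
  H = (EN − 2FM + GL) / (2(EG − F²)) = -1/18.
At (u, v) = (-pi/5, -7/2): H = -1/18.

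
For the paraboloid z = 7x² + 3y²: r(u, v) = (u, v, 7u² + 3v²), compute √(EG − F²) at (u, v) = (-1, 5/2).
√(EG − F²)|_{(-1, 5/2)} = sqrt(422)

E = 196*u^2 + 1, F = 84*u*v, G = 36*v^2 + 1; EG − F² = 196*u^2 + 36*v^2 + 1; √(EG − F²) = sqrt(196*u^2 + 36*v^2 + 1). At the given point: sqrt(422).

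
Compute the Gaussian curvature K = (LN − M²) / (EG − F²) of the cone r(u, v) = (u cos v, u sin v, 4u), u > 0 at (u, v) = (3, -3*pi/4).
K = 0

Coefficients of the first fundamental form: E = 17, F = 0, G = u^2.
Coefficients of the second fundamental form: L = 0, M = 0, N = 4*sqrt(17)*u^2/(17*Abs(u)).
Assemble K = (LN − M²)/(EG − F²) = 0. At (u, v) = (3, -3*pi/4): K = 0.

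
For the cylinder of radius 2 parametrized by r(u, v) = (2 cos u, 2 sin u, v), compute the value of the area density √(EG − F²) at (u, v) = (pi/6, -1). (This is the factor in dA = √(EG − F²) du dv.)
√(EG − F²)|_{(pi/6, -1)} = 2

E = 4, F = 0, G = 1, so EG − F² = 4. Taking the positive square root: √(EG − F²) = 2. At (u, v) = (pi/6, -1): 2.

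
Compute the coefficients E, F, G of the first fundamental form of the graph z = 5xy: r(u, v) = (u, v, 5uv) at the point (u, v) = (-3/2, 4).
E = 401;  F = -150;  G = 229/4

Partials: r_u = (1, 0, 5*v), r_v = (0, 1, 5*u). As functions of (u, v):
  E = r_u · r_u = 25*v^2 + 1,
  F = r_u · r_v = 25*u*v,
  G = r_v · r_v = 25*u^2 + 1.
Evaluating at (u, v) = (-3/2, 4): E = 401, F = -150, G = 229/4.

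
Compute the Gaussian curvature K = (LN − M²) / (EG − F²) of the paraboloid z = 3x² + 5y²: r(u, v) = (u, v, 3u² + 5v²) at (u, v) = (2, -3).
K = 12/218405

Coefficients of the first fundamental form: E = 36*u^2 + 1, F = 60*u*v, G = 100*v^2 + 1.
Coefficients of the second fundamental form: L = 6/sqrt(36*u^2 + 100*v^2 + 1), M = 0, N = 10/sqrt(36*u^2 + 100*v^2 + 1).
Assemble K = (LN − M²)/(EG − F²) = 60/(1296*u^4 + 7200*u^2*v^2 + 72*u^2 + 10000*v^4 + 200*v^2 + 1). At (u, v) = (2, -3): K = 12/218405.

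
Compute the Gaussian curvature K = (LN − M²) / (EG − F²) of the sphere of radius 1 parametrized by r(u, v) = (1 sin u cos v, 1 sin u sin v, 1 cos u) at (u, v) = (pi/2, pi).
K = 1

Coefficients of the first fundamental form: E = 1, F = 0, G = sin(u)^2.
Coefficients of the second fundamental form: L = -sin(u)/Abs(sin(u)), M = 0, N = -sin(u)^3/Abs(sin(u)).
Assemble K = (LN − M²)/(EG − F²) = 1. At (u, v) = (pi/2, pi): K = 1.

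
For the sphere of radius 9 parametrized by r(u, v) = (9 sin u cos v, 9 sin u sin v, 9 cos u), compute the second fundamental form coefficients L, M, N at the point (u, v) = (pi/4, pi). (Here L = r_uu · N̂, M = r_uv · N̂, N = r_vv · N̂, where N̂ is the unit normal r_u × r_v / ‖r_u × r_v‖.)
L = -9;  M = 0;  N = -9/2

Compute the unit normal N̂(u, v) = (sin(u)^2*cos(v)/Abs(sin(u)), sin(u)^2*sin(v)/Abs(sin(u)), sin(2*u)/(2*Abs(sin(u)))), and the second partials r_uu, r_uv, r_vv. Take dot products:
  L(u, v) = r_uu · N̂ = -9*sin(u)/Abs(sin(u)),
  M(u, v) = r_uv · N̂ = 0,
  N(u, v) = r_vv · N̂ = -9*sin(u)^3/Abs(sin(u)).
Evaluating at (u, v) = (pi/4, pi):
  L = -9, M = 0, N = -9/2.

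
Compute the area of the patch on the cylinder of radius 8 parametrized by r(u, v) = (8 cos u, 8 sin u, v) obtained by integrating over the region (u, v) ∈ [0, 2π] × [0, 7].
Area = 112*pi

Area = ∫∫ √(EG − F²) du dv with √(EG − F²) = 8. Integrating over [0, 2π] × [0, 7] gives 112*pi.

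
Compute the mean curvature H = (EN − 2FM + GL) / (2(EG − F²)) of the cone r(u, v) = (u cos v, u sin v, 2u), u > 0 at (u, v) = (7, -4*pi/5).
H = sqrt(5)/35

With E = 5, F = 0, G = u^2, L = 0, M = 0, N = 2*sqrt(5)*u^2/(5*Abs(u)), assemble
  H = (EN − 2FM + GL) / (2(EG − F²)) = sqrt(5)/(5*Abs(u)).
At (u, v) = (7, -4*pi/5): H = sqrt(5)/35.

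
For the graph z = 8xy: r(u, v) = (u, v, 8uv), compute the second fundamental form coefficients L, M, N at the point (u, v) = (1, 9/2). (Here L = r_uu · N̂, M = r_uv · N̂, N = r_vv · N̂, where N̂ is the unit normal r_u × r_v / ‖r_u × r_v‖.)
L = 0;  M = 8*sqrt(1361)/1361;  N = 0

Compute the unit normal N̂(u, v) = (-8*v/sqrt(64*u^2 + 64*v^2 + 1), -8*u/sqrt(64*u^2 + 64*v^2 + 1), 1/sqrt(64*u^2 + 64*v^2 + 1)), and the second partials r_uu, r_uv, r_vv. Take dot products:
  L(u, v) = r_uu · N̂ = 0,
  M(u, v) = r_uv · N̂ = 8/sqrt(64*u^2 + 64*v^2 + 1),
  N(u, v) = r_vv · N̂ = 0.
Evaluating at (u, v) = (1, 9/2):
  L = 0, M = 8*sqrt(1361)/1361, N = 0.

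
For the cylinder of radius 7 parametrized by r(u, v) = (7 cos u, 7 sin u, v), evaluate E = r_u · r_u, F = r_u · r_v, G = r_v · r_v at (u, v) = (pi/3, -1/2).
E = 49;  F = 0;  G = 1

Partials: r_u = (-7*sin(u), 7*cos(u), 0), r_v = (0, 0, 1). As functions of (u, v):
  E = r_u · r_u = 49,
  F = r_u · r_v = 0,
  G = r_v · r_v = 1.
Evaluating at (u, v) = (pi/3, -1/2): E = 49, F = 0, G = 1.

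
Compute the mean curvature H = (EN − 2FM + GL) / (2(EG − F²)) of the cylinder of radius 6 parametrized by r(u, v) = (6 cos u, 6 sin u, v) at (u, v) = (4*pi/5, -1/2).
H = -1/12

With E = 36, F = 0, G = 1, L = -6, M = 0, N = 0, assemble
  H = (EN − 2FM + GL) / (2(EG − F²)) = -1/12.
At (u, v) = (4*pi/5, -1/2): H = -1/12.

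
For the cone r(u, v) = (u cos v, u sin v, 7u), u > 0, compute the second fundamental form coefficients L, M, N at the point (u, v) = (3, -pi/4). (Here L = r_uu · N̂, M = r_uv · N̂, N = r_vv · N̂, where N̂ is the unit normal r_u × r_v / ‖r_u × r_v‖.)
L = 0;  M = 0;  N = 21*sqrt(2)/10

Compute the unit normal N̂(u, v) = (-7*sqrt(2)*u*cos(v)/(10*Abs(u)), -7*sqrt(2)*u*sin(v)/(10*Abs(u)), sqrt(2)*u/(10*Abs(u))), and the second partials r_uu, r_uv, r_vv. Take dot products:
  L(u, v) = r_uu · N̂ = 0,
  M(u, v) = r_uv · N̂ = 0,
  N(u, v) = r_vv · N̂ = 7*sqrt(2)*u^2/(10*Abs(u)).
Evaluating at (u, v) = (3, -pi/4):
  L = 0, M = 0, N = 21*sqrt(2)/10.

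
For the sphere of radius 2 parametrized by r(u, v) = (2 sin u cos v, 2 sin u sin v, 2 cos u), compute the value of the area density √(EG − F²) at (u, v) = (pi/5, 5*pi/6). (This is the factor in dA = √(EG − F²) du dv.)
√(EG − F²)|_{(pi/5, 5*pi/6)} = sqrt(10 - 2*sqrt(5))

E = 4, F = 0, G = 4*sin(u)^2, so EG − F² = 16*sin(u)^2. Taking the positive square root: √(EG − F²) = 4*Abs(sin(u)). At (u, v) = (pi/5, 5*pi/6): sqrt(10 - 2*sqrt(5)).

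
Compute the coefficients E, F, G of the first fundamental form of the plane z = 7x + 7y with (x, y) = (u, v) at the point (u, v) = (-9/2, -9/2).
E = 50;  F = 49;  G = 50

Partials: r_u = (1, 0, 7), r_v = (0, 1, 7). As functions of (u, v):
  E = r_u · r_u = 50,
  F = r_u · r_v = 49,
  G = r_v · r_v = 50.
Evaluating at (u, v) = (-9/2, -9/2): E = 50, F = 49, G = 50.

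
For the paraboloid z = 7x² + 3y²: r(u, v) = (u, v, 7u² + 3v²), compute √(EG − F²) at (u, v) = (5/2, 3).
√(EG − F²)|_{(5/2, 3)} = 5*sqrt(62)

E = 196*u^2 + 1, F = 84*u*v, G = 36*v^2 + 1; EG − F² = 196*u^2 + 36*v^2 + 1; √(EG − F²) = sqrt(196*u^2 + 36*v^2 + 1). At the given point: 5*sqrt(62).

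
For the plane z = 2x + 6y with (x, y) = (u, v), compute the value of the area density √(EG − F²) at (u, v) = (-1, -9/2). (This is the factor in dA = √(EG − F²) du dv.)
√(EG − F²)|_{(-1, -9/2)} = sqrt(41)

E = 5, F = 12, G = 37, so EG − F² = 41. Taking the positive square root: √(EG − F²) = sqrt(41). At (u, v) = (-1, -9/2): sqrt(41).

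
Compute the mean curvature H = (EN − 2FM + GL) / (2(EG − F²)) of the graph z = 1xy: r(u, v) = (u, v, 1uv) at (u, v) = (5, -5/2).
H = 100*sqrt(129)/16641

With E = v^2 + 1, F = u*v, G = u^2 + 1, L = 0, M = 1/sqrt(u^2 + v^2 + 1), N = 0, assemble
  H = (EN − 2FM + GL) / (2(EG − F²)) = -u*v/(u^2 + v^2 + 1)^(3/2).
At (u, v) = (5, -5/2): H = 100*sqrt(129)/16641.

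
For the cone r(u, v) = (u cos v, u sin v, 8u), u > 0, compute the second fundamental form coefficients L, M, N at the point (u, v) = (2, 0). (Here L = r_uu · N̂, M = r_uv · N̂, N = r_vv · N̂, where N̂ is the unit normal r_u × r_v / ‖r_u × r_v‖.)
L = 0;  M = 0;  N = 16*sqrt(65)/65

Compute the unit normal N̂(u, v) = (-8*sqrt(65)*u*cos(v)/(65*Abs(u)), -8*sqrt(65)*u*sin(v)/(65*Abs(u)), sqrt(65)*u/(65*Abs(u))), and the second partials r_uu, r_uv, r_vv. Take dot products:
  L(u, v) = r_uu · N̂ = 0,
  M(u, v) = r_uv · N̂ = 0,
  N(u, v) = r_vv · N̂ = 8*sqrt(65)*u^2/(65*Abs(u)).
Evaluating at (u, v) = (2, 0):
  L = 0, M = 0, N = 16*sqrt(65)/65.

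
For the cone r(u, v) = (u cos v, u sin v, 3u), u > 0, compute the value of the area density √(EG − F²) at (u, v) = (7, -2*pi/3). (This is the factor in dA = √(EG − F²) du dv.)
√(EG − F²)|_{(7, -2*pi/3)} = 7*sqrt(10)

E = 10, F = 0, G = u^2, so EG − F² = 10*u^2. Taking the positive square root: √(EG − F²) = sqrt(10)*Abs(u). At (u, v) = (7, -2*pi/3): 7*sqrt(10).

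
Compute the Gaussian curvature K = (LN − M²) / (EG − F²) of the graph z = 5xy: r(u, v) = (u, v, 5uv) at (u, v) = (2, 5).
K = -25/527076

Coefficients of the first fundamental form: E = 25*v^2 + 1, F = 25*u*v, G = 25*u^2 + 1.
Coefficients of the second fundamental form: L = 0, M = 5/sqrt(25*u^2 + 25*v^2 + 1), N = 0.
Assemble K = (LN − M²)/(EG − F²) = -25/(625*u^4 + 1250*u^2*v^2 + 50*u^2 + 625*v^4 + 50*v^2 + 1). At (u, v) = (2, 5): K = -25/527076.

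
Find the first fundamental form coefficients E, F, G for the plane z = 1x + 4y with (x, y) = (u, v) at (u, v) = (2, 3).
E = 2;  F = 4;  G = 17

Partials: r_u = (1, 0, 1), r_v = (0, 1, 4). As functions of (u, v):
  E = r_u · r_u = 2,
  F = r_u · r_v = 4,
  G = r_v · r_v = 17.
Evaluating at (u, v) = (2, 3): E = 2, F = 4, G = 17.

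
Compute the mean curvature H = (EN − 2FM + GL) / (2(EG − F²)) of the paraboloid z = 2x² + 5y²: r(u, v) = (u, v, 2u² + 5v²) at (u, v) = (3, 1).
H = 927*sqrt(5)/8575

With E = 16*u^2 + 1, F = 40*u*v, G = 100*v^2 + 1, L = 4/sqrt(16*u^2 + 100*v^2 + 1), M = 0, N = 10/sqrt(16*u^2 + 100*v^2 + 1), assemble
  H = (EN − 2FM + GL) / (2(EG − F²)) = (80*u^2 + 200*v^2 + 7)/(16*u^2 + 100*v^2 + 1)^(3/2).
At (u, v) = (3, 1): H = 927*sqrt(5)/8575.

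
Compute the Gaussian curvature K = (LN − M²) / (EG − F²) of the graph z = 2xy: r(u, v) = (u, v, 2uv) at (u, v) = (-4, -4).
K = -4/16641

Coefficients of the first fundamental form: E = 4*v^2 + 1, F = 4*u*v, G = 4*u^2 + 1.
Coefficients of the second fundamental form: L = 0, M = 2/sqrt(4*u^2 + 4*v^2 + 1), N = 0.
Assemble K = (LN − M²)/(EG − F²) = -4/(16*u^4 + 32*u^2*v^2 + 8*u^2 + 16*v^4 + 8*v^2 + 1). At (u, v) = (-4, -4): K = -4/16641.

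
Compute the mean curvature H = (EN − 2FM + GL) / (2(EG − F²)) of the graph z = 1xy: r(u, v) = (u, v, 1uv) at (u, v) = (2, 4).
H = -8*sqrt(21)/441

With E = v^2 + 1, F = u*v, G = u^2 + 1, L = 0, M = 1/sqrt(u^2 + v^2 + 1), N = 0, assemble
  H = (EN − 2FM + GL) / (2(EG − F²)) = -u*v/(u^2 + v^2 + 1)^(3/2).
At (u, v) = (2, 4): H = -8*sqrt(21)/441.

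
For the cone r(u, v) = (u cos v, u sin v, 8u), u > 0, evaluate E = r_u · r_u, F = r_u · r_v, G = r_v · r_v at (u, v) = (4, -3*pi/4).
E = 65;  F = 0;  G = 16

Partials: r_u = (cos(v), sin(v), 8), r_v = (-u*sin(v), u*cos(v), 0). As functions of (u, v):
  E = r_u · r_u = 65,
  F = r_u · r_v = 0,
  G = r_v · r_v = u^2.
Evaluating at (u, v) = (4, -3*pi/4): E = 65, F = 0, G = 16.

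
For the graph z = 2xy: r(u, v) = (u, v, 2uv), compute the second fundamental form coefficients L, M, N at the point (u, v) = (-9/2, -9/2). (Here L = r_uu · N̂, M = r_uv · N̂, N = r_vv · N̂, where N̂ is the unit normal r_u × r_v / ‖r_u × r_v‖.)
L = 0;  M = 2*sqrt(163)/163;  N = 0

Compute the unit normal N̂(u, v) = (-2*v/sqrt(4*u^2 + 4*v^2 + 1), -2*u/sqrt(4*u^2 + 4*v^2 + 1), 1/sqrt(4*u^2 + 4*v^2 + 1)), and the second partials r_uu, r_uv, r_vv. Take dot products:
  L(u, v) = r_uu · N̂ = 0,
  M(u, v) = r_uv · N̂ = 2/sqrt(4*u^2 + 4*v^2 + 1),
  N(u, v) = r_vv · N̂ = 0.
Evaluating at (u, v) = (-9/2, -9/2):
  L = 0, M = 2*sqrt(163)/163, N = 0.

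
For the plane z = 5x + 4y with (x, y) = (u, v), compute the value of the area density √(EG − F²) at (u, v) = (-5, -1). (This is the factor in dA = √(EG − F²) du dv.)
√(EG − F²)|_{(-5, -1)} = sqrt(42)

E = 26, F = 20, G = 17, so EG − F² = 42. Taking the positive square root: √(EG − F²) = sqrt(42). At (u, v) = (-5, -1): sqrt(42).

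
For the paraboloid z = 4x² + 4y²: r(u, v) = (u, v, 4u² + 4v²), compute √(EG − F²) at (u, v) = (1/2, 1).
√(EG − F²)|_{(1/2, 1)} = 9

E = 64*u^2 + 1, F = 64*u*v, G = 64*v^2 + 1; EG − F² = 64*u^2 + 64*v^2 + 1; √(EG − F²) = sqrt(64*u^2 + 64*v^2 + 1). At the given point: 9.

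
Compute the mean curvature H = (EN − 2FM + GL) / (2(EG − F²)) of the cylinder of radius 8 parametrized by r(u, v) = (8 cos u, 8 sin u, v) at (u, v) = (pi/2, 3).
H = -1/16

With E = 64, F = 0, G = 1, L = -8, M = 0, N = 0, assemble
  H = (EN − 2FM + GL) / (2(EG − F²)) = -1/16.
At (u, v) = (pi/2, 3): H = -1/16.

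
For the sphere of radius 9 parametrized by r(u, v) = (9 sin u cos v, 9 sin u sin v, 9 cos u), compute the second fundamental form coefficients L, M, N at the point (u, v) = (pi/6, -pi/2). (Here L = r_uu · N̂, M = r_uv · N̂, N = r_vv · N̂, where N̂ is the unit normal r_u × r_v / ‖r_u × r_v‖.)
L = -9;  M = 0;  N = -9/4

Compute the unit normal N̂(u, v) = (sin(u)^2*cos(v)/Abs(sin(u)), sin(u)^2*sin(v)/Abs(sin(u)), sin(2*u)/(2*Abs(sin(u)))), and the second partials r_uu, r_uv, r_vv. Take dot products:
  L(u, v) = r_uu · N̂ = -9*sin(u)/Abs(sin(u)),
  M(u, v) = r_uv · N̂ = 0,
  N(u, v) = r_vv · N̂ = -9*sin(u)^3/Abs(sin(u)).
Evaluating at (u, v) = (pi/6, -pi/2):
  L = -9, M = 0, N = -9/4.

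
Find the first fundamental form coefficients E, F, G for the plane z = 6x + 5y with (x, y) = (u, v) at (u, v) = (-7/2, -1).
E = 37;  F = 30;  G = 26

Partials: r_u = (1, 0, 6), r_v = (0, 1, 5). As functions of (u, v):
  E = r_u · r_u = 37,
  F = r_u · r_v = 30,
  G = r_v · r_v = 26.
Evaluating at (u, v) = (-7/2, -1): E = 37, F = 30, G = 26.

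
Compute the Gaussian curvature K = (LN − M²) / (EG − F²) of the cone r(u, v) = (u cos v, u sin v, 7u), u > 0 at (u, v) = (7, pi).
K = 0

Coefficients of the first fundamental form: E = 50, F = 0, G = u^2.
Coefficients of the second fundamental form: L = 0, M = 0, N = 7*sqrt(2)*u^2/(10*Abs(u)).
Assemble K = (LN − M²)/(EG − F²) = 0. At (u, v) = (7, pi): K = 0.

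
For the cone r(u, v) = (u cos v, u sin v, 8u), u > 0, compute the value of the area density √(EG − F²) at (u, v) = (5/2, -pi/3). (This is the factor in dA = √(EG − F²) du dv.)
√(EG − F²)|_{(5/2, -pi/3)} = 5*sqrt(65)/2

E = 65, F = 0, G = u^2, so EG − F² = 65*u^2. Taking the positive square root: √(EG − F²) = sqrt(65)*Abs(u). At (u, v) = (5/2, -pi/3): 5*sqrt(65)/2.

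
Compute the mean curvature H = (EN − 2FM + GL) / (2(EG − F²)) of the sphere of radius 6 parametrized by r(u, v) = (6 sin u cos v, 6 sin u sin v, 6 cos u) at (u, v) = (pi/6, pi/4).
H = -1/6

With E = 36, F = 0, G = 36*sin(u)^2, L = -6*sin(u)/Abs(sin(u)), M = 0, N = -6*sin(u)^3/Abs(sin(u)), assemble
  H = (EN − 2FM + GL) / (2(EG − F²)) = -sin(u)/(6*Abs(sin(u))).
At (u, v) = (pi/6, pi/4): H = -1/6.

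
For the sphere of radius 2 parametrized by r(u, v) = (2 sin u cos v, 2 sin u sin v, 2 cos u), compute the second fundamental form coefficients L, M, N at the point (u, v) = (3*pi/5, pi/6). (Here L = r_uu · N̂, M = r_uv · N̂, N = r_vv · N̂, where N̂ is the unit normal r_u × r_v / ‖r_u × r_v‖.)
L = -2;  M = 0;  N = -5/4 - sqrt(5)/4

Compute the unit normal N̂(u, v) = (sin(u)^2*cos(v)/Abs(sin(u)), sin(u)^2*sin(v)/Abs(sin(u)), sin(2*u)/(2*Abs(sin(u)))), and the second partials r_uu, r_uv, r_vv. Take dot products:
  L(u, v) = r_uu · N̂ = -2*sin(u)/Abs(sin(u)),
  M(u, v) = r_uv · N̂ = 0,
  N(u, v) = r_vv · N̂ = -2*sin(u)^3/Abs(sin(u)).
Evaluating at (u, v) = (3*pi/5, pi/6):
  L = -2, M = 0, N = -5/4 - sqrt(5)/4.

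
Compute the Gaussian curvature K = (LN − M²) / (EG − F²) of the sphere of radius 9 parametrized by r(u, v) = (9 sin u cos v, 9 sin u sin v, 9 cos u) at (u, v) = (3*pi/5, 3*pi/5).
K = 1/81

Coefficients of the first fundamental form: E = 81, F = 0, G = 81*sin(u)^2.
Coefficients of the second fundamental form: L = -9*sin(u)/Abs(sin(u)), M = 0, N = -9*sin(u)^3/Abs(sin(u)).
Assemble K = (LN − M²)/(EG − F²) = 1/81. At (u, v) = (3*pi/5, 3*pi/5): K = 1/81.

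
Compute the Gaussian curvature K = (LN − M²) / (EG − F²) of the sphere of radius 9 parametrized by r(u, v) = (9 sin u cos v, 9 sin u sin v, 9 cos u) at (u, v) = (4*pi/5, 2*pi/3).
K = 1/81

Coefficients of the first fundamental form: E = 81, F = 0, G = 81*sin(u)^2.
Coefficients of the second fundamental form: L = -9*sin(u)/Abs(sin(u)), M = 0, N = -9*sin(u)^3/Abs(sin(u)).
Assemble K = (LN − M²)/(EG − F²) = 1/81. At (u, v) = (4*pi/5, 2*pi/3): K = 1/81.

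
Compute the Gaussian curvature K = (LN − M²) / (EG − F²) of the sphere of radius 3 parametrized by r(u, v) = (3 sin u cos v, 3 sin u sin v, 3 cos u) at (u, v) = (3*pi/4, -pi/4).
K = 1/9

Coefficients of the first fundamental form: E = 9, F = 0, G = 9*sin(u)^2.
Coefficients of the second fundamental form: L = -3*sin(u)/Abs(sin(u)), M = 0, N = -3*sin(u)^3/Abs(sin(u)).
Assemble K = (LN − M²)/(EG − F²) = 1/9. At (u, v) = (3*pi/4, -pi/4): K = 1/9.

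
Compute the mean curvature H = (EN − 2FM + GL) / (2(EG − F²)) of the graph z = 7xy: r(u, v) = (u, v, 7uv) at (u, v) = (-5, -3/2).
H = -4116*sqrt(5345)/5713805

With E = 49*v^2 + 1, F = 49*u*v, G = 49*u^2 + 1, L = 0, M = 7/sqrt(49*u^2 + 49*v^2 + 1), N = 0, assemble
  H = (EN − 2FM + GL) / (2(EG − F²)) = -343*u*v/(49*u^2 + 49*v^2 + 1)^(3/2).
At (u, v) = (-5, -3/2): H = -4116*sqrt(5345)/5713805.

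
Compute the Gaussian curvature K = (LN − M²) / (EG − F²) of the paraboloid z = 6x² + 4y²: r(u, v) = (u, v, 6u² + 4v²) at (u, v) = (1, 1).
K = 96/43681

Coefficients of the first fundamental form: E = 144*u^2 + 1, F = 96*u*v, G = 64*v^2 + 1.
Coefficients of the second fundamental form: L = 12/sqrt(144*u^2 + 64*v^2 + 1), M = 0, N = 8/sqrt(144*u^2 + 64*v^2 + 1).
Assemble K = (LN − M²)/(EG − F²) = 96/(20736*u^4 + 18432*u^2*v^2 + 288*u^2 + 4096*v^4 + 128*v^2 + 1). At (u, v) = (1, 1): K = 96/43681.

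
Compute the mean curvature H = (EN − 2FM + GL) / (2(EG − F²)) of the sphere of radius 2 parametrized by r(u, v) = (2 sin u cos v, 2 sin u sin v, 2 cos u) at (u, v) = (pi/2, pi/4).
H = -1/2

With E = 4, F = 0, G = 4*sin(u)^2, L = -2*sin(u)/Abs(sin(u)), M = 0, N = -2*sin(u)^3/Abs(sin(u)), assemble
  H = (EN − 2FM + GL) / (2(EG − F²)) = -sin(u)/(2*Abs(sin(u))).
At (u, v) = (pi/2, pi/4): H = -1/2.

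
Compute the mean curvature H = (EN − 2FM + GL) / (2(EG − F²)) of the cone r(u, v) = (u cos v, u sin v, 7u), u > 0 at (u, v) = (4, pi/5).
H = 7*sqrt(2)/80

With E = 50, F = 0, G = u^2, L = 0, M = 0, N = 7*sqrt(2)*u^2/(10*Abs(u)), assemble
  H = (EN − 2FM + GL) / (2(EG − F²)) = 7*sqrt(2)/(20*Abs(u)).
At (u, v) = (4, pi/5): H = 7*sqrt(2)/80.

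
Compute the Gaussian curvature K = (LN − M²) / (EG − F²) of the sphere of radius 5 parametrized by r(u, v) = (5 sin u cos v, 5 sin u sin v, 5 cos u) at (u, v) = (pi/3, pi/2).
K = 1/25

Coefficients of the first fundamental form: E = 25, F = 0, G = 25*sin(u)^2.
Coefficients of the second fundamental form: L = -5*sin(u)/Abs(sin(u)), M = 0, N = -5*sin(u)^3/Abs(sin(u)).
Assemble K = (LN − M²)/(EG − F²) = 1/25. At (u, v) = (pi/3, pi/2): K = 1/25.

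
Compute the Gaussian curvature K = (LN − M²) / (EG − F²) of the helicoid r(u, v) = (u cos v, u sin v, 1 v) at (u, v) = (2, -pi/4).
K = -1/25

Coefficients of the first fundamental form: E = 1, F = 0, G = u^2 + 1.
Coefficients of the second fundamental form: L = 0, M = -1/sqrt(u^2 + 1), N = 0.
Assemble K = (LN − M²)/(EG − F²) = -1/(u^2 + 1)^2. At (u, v) = (2, -pi/4): K = -1/25.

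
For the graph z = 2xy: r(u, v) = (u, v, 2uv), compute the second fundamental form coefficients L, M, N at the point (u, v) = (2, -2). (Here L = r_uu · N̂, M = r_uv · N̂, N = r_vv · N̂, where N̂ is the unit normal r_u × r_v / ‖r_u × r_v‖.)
L = 0;  M = 2*sqrt(33)/33;  N = 0

Compute the unit normal N̂(u, v) = (-2*v/sqrt(4*u^2 + 4*v^2 + 1), -2*u/sqrt(4*u^2 + 4*v^2 + 1), 1/sqrt(4*u^2 + 4*v^2 + 1)), and the second partials r_uu, r_uv, r_vv. Take dot products:
  L(u, v) = r_uu · N̂ = 0,
  M(u, v) = r_uv · N̂ = 2/sqrt(4*u^2 + 4*v^2 + 1),
  N(u, v) = r_vv · N̂ = 0.
Evaluating at (u, v) = (2, -2):
  L = 0, M = 2*sqrt(33)/33, N = 0.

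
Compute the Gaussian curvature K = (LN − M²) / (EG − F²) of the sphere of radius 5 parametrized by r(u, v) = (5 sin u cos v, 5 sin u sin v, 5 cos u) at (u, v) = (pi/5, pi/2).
K = 1/25

Coefficients of the first fundamental form: E = 25, F = 0, G = 25*sin(u)^2.
Coefficients of the second fundamental form: L = -5*sin(u)/Abs(sin(u)), M = 0, N = -5*sin(u)^3/Abs(sin(u)).
Assemble K = (LN − M²)/(EG − F²) = 1/25. At (u, v) = (pi/5, pi/2): K = 1/25.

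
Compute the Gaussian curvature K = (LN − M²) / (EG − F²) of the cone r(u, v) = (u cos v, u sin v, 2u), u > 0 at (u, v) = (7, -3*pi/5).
K = 0

Coefficients of the first fundamental form: E = 5, F = 0, G = u^2.
Coefficients of the second fundamental form: L = 0, M = 0, N = 2*sqrt(5)*u^2/(5*Abs(u)).
Assemble K = (LN − M²)/(EG − F²) = 0. At (u, v) = (7, -3*pi/5): K = 0.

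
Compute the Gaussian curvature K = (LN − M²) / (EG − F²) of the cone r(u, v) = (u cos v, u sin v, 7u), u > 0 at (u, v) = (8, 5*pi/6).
K = 0

Coefficients of the first fundamental form: E = 50, F = 0, G = u^2.
Coefficients of the second fundamental form: L = 0, M = 0, N = 7*sqrt(2)*u^2/(10*Abs(u)).
Assemble K = (LN − M²)/(EG − F²) = 0. At (u, v) = (8, 5*pi/6): K = 0.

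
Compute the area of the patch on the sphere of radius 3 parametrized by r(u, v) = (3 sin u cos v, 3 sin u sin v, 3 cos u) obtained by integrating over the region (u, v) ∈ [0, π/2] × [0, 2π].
Area = 18*pi

Area = ∫∫ √(EG − F²) du dv with √(EG − F²) = 9*Abs(sin(u)). Integrating over [0, π/2] × [0, 2π] gives 18*pi.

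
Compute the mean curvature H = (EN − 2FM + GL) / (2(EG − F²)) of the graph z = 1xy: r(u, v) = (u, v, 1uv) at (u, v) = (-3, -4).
H = -3*sqrt(26)/169

With E = v^2 + 1, F = u*v, G = u^2 + 1, L = 0, M = 1/sqrt(u^2 + v^2 + 1), N = 0, assemble
  H = (EN − 2FM + GL) / (2(EG − F²)) = -u*v/(u^2 + v^2 + 1)^(3/2).
At (u, v) = (-3, -4): H = -3*sqrt(26)/169.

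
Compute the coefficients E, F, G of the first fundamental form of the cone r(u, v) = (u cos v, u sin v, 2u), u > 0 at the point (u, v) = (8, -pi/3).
E = 5;  F = 0;  G = 64

Partials: r_u = (cos(v), sin(v), 2), r_v = (-u*sin(v), u*cos(v), 0). As functions of (u, v):
  E = r_u · r_u = 5,
  F = r_u · r_v = 0,
  G = r_v · r_v = u^2.
Evaluating at (u, v) = (8, -pi/3): E = 5, F = 0, G = 64.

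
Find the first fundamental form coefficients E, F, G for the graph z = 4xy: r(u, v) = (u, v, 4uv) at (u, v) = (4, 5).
E = 401;  F = 320;  G = 257

Partials: r_u = (1, 0, 4*v), r_v = (0, 1, 4*u). As functions of (u, v):
  E = r_u · r_u = 16*v^2 + 1,
  F = r_u · r_v = 16*u*v,
  G = r_v · r_v = 16*u^2 + 1.
Evaluating at (u, v) = (4, 5): E = 401, F = 320, G = 257.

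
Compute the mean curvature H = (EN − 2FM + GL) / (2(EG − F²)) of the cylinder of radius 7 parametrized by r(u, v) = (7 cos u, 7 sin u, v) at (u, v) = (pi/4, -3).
H = -1/14

With E = 49, F = 0, G = 1, L = -7, M = 0, N = 0, assemble
  H = (EN − 2FM + GL) / (2(EG − F²)) = -1/14.
At (u, v) = (pi/4, -3): H = -1/14.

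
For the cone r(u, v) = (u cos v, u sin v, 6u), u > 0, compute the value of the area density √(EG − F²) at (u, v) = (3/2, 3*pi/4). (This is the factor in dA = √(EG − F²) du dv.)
√(EG − F²)|_{(3/2, 3*pi/4)} = 3*sqrt(37)/2

E = 37, F = 0, G = u^2, so EG − F² = 37*u^2. Taking the positive square root: √(EG − F²) = sqrt(37)*Abs(u). At (u, v) = (3/2, 3*pi/4): 3*sqrt(37)/2.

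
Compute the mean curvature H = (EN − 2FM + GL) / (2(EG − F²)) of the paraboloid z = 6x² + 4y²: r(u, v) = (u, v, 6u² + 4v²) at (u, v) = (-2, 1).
H = 2698*sqrt(641)/410881

With E = 144*u^2 + 1, F = 96*u*v, G = 64*v^2 + 1, L = 12/sqrt(144*u^2 + 64*v^2 + 1), M = 0, N = 8/sqrt(144*u^2 + 64*v^2 + 1), assemble
  H = (EN − 2FM + GL) / (2(EG − F²)) = 2*(288*u^2 + 192*v^2 + 5)/(144*u^2 + 64*v^2 + 1)^(3/2).
At (u, v) = (-2, 1): H = 2698*sqrt(641)/410881.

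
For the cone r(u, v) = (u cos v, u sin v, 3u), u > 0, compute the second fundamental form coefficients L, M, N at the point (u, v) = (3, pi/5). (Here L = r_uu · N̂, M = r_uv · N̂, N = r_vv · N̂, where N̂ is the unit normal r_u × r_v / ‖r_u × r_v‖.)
L = 0;  M = 0;  N = 9*sqrt(10)/10

Compute the unit normal N̂(u, v) = (-3*sqrt(10)*u*cos(v)/(10*Abs(u)), -3*sqrt(10)*u*sin(v)/(10*Abs(u)), sqrt(10)*u/(10*Abs(u))), and the second partials r_uu, r_uv, r_vv. Take dot products:
  L(u, v) = r_uu · N̂ = 0,
  M(u, v) = r_uv · N̂ = 0,
  N(u, v) = r_vv · N̂ = 3*sqrt(10)*u^2/(10*Abs(u)).
Evaluating at (u, v) = (3, pi/5):
  L = 0, M = 0, N = 9*sqrt(10)/10.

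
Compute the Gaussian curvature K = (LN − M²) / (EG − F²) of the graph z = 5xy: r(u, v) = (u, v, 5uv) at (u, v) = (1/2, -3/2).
K = -100/16129

Coefficients of the first fundamental form: E = 25*v^2 + 1, F = 25*u*v, G = 25*u^2 + 1.
Coefficients of the second fundamental form: L = 0, M = 5/sqrt(25*u^2 + 25*v^2 + 1), N = 0.
Assemble K = (LN − M²)/(EG − F²) = -25/(625*u^4 + 1250*u^2*v^2 + 50*u^2 + 625*v^4 + 50*v^2 + 1). At (u, v) = (1/2, -3/2): K = -100/16129.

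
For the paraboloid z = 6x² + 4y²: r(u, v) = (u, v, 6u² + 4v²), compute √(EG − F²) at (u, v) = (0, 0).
√(EG − F²)|_{(0, 0)} = 1

E = 144*u^2 + 1, F = 96*u*v, G = 64*v^2 + 1; EG − F² = 144*u^2 + 64*v^2 + 1; √(EG − F²) = sqrt(144*u^2 + 64*v^2 + 1). At the given point: 1.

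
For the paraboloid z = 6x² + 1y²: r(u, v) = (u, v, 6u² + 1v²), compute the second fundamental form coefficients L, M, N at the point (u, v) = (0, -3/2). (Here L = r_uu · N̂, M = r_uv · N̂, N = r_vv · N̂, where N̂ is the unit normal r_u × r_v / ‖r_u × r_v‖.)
L = 6*sqrt(10)/5;  M = 0;  N = sqrt(10)/5

Compute the unit normal N̂(u, v) = (-12*u/sqrt(144*u^2 + 4*v^2 + 1), -2*v/sqrt(144*u^2 + 4*v^2 + 1), 1/sqrt(144*u^2 + 4*v^2 + 1)), and the second partials r_uu, r_uv, r_vv. Take dot products:
  L(u, v) = r_uu · N̂ = 12/sqrt(144*u^2 + 4*v^2 + 1),
  M(u, v) = r_uv · N̂ = 0,
  N(u, v) = r_vv · N̂ = 2/sqrt(144*u^2 + 4*v^2 + 1).
Evaluating at (u, v) = (0, -3/2):
  L = 6*sqrt(10)/5, M = 0, N = sqrt(10)/5.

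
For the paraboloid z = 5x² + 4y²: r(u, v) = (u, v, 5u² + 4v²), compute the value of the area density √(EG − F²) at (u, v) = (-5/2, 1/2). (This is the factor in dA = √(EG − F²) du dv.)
√(EG − F²)|_{(-5/2, 1/2)} = sqrt(642)

E = 100*u^2 + 1, F = 80*u*v, G = 64*v^2 + 1, so EG − F² = 100*u^2 + 64*v^2 + 1. Taking the positive square root: √(EG − F²) = sqrt(100*u^2 + 64*v^2 + 1). At (u, v) = (-5/2, 1/2): sqrt(642).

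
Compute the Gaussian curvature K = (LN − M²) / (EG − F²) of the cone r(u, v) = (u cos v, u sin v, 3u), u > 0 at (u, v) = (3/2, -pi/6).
K = 0

Coefficients of the first fundamental form: E = 10, F = 0, G = u^2.
Coefficients of the second fundamental form: L = 0, M = 0, N = 3*sqrt(10)*u^2/(10*Abs(u)).
Assemble K = (LN − M²)/(EG − F²) = 0. At (u, v) = (3/2, -pi/6): K = 0.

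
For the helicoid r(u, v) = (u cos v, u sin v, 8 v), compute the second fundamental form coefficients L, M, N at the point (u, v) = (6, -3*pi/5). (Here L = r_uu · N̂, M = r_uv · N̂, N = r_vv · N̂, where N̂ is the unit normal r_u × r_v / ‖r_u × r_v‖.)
L = 0;  M = -4/5;  N = 0

Compute the unit normal N̂(u, v) = (8*sin(v)/sqrt(u^2 + 64), -8*cos(v)/sqrt(u^2 + 64), u/sqrt(u^2 + 64)), and the second partials r_uu, r_uv, r_vv. Take dot products:
  L(u, v) = r_uu · N̂ = 0,
  M(u, v) = r_uv · N̂ = -8/sqrt(u^2 + 64),
  N(u, v) = r_vv · N̂ = 0.
Evaluating at (u, v) = (6, -3*pi/5):
  L = 0, M = -4/5, N = 0.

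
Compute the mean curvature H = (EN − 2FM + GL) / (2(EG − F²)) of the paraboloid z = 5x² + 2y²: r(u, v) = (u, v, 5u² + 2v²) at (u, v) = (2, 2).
H = 1127*sqrt(465)/216225

With E = 100*u^2 + 1, F = 40*u*v, G = 16*v^2 + 1, L = 10/sqrt(100*u^2 + 16*v^2 + 1), M = 0, N = 4/sqrt(100*u^2 + 16*v^2 + 1), assemble
  H = (EN − 2FM + GL) / (2(EG − F²)) = (200*u^2 + 80*v^2 + 7)/(100*u^2 + 16*v^2 + 1)^(3/2).
At (u, v) = (2, 2): H = 1127*sqrt(465)/216225.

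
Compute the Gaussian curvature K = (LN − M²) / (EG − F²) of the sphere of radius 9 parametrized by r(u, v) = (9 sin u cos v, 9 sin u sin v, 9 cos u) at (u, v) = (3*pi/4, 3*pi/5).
K = 1/81

Coefficients of the first fundamental form: E = 81, F = 0, G = 81*sin(u)^2.
Coefficients of the second fundamental form: L = -9*sin(u)/Abs(sin(u)), M = 0, N = -9*sin(u)^3/Abs(sin(u)).
Assemble K = (LN − M²)/(EG − F²) = 1/81. At (u, v) = (3*pi/4, 3*pi/5): K = 1/81.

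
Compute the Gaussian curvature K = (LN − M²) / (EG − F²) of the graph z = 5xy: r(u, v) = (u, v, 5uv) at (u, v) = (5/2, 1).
K = -400/531441

Coefficients of the first fundamental form: E = 25*v^2 + 1, F = 25*u*v, G = 25*u^2 + 1.
Coefficients of the second fundamental form: L = 0, M = 5/sqrt(25*u^2 + 25*v^2 + 1), N = 0.
Assemble K = (LN − M²)/(EG − F²) = -25/(625*u^4 + 1250*u^2*v^2 + 50*u^2 + 625*v^4 + 50*v^2 + 1). At (u, v) = (5/2, 1): K = -400/531441.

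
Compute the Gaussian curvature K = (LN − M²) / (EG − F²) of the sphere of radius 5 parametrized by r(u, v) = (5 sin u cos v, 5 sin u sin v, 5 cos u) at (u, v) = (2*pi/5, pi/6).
K = 1/25

Coefficients of the first fundamental form: E = 25, F = 0, G = 25*sin(u)^2.
Coefficients of the second fundamental form: L = -5*sin(u)/Abs(sin(u)), M = 0, N = -5*sin(u)^3/Abs(sin(u)).
Assemble K = (LN − M²)/(EG − F²) = 1/25. At (u, v) = (2*pi/5, pi/6): K = 1/25.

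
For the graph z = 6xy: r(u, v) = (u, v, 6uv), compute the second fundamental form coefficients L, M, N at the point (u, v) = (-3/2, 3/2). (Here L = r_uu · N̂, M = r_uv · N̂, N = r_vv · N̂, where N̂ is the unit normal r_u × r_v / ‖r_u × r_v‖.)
L = 0;  M = 6*sqrt(163)/163;  N = 0

Compute the unit normal N̂(u, v) = (-6*v/sqrt(36*u^2 + 36*v^2 + 1), -6*u/sqrt(36*u^2 + 36*v^2 + 1), 1/sqrt(36*u^2 + 36*v^2 + 1)), and the second partials r_uu, r_uv, r_vv. Take dot products:
  L(u, v) = r_uu · N̂ = 0,
  M(u, v) = r_uv · N̂ = 6/sqrt(36*u^2 + 36*v^2 + 1),
  N(u, v) = r_vv · N̂ = 0.
Evaluating at (u, v) = (-3/2, 3/2):
  L = 0, M = 6*sqrt(163)/163, N = 0.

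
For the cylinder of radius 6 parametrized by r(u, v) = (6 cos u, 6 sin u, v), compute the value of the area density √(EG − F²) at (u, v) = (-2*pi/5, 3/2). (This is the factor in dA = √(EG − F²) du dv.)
√(EG − F²)|_{(-2*pi/5, 3/2)} = 6

E = 36, F = 0, G = 1, so EG − F² = 36. Taking the positive square root: √(EG − F²) = 6. At (u, v) = (-2*pi/5, 3/2): 6.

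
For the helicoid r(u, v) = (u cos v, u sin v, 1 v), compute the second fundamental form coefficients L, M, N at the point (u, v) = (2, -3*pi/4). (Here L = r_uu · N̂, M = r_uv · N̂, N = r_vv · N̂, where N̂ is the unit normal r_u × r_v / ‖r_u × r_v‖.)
L = 0;  M = -sqrt(5)/5;  N = 0

Compute the unit normal N̂(u, v) = (sin(v)/sqrt(u^2 + 1), -cos(v)/sqrt(u^2 + 1), u/sqrt(u^2 + 1)), and the second partials r_uu, r_uv, r_vv. Take dot products:
  L(u, v) = r_uu · N̂ = 0,
  M(u, v) = r_uv · N̂ = -1/sqrt(u^2 + 1),
  N(u, v) = r_vv · N̂ = 0.
Evaluating at (u, v) = (2, -3*pi/4):
  L = 0, M = -sqrt(5)/5, N = 0.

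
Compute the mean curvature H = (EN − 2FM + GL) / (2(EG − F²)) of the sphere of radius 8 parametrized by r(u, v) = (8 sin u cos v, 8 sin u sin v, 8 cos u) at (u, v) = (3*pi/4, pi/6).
H = -1/8

With E = 64, F = 0, G = 64*sin(u)^2, L = -8*sin(u)/Abs(sin(u)), M = 0, N = -8*sin(u)^3/Abs(sin(u)), assemble
  H = (EN − 2FM + GL) / (2(EG − F²)) = -sin(u)/(8*Abs(sin(u))).
At (u, v) = (3*pi/4, pi/6): H = -1/8.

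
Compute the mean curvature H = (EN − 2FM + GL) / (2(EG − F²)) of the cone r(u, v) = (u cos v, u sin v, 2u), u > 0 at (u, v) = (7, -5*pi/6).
H = sqrt(5)/35

With E = 5, F = 0, G = u^2, L = 0, M = 0, N = 2*sqrt(5)*u^2/(5*Abs(u)), assemble
  H = (EN − 2FM + GL) / (2(EG − F²)) = sqrt(5)/(5*Abs(u)).
At (u, v) = (7, -5*pi/6): H = sqrt(5)/35.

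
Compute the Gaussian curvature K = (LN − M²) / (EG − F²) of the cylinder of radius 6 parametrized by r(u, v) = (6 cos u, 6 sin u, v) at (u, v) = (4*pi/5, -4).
K = 0

Coefficients of the first fundamental form: E = 36, F = 0, G = 1.
Coefficients of the second fundamental form: L = -6, M = 0, N = 0.
Assemble K = (LN − M²)/(EG − F²) = 0. At (u, v) = (4*pi/5, -4): K = 0.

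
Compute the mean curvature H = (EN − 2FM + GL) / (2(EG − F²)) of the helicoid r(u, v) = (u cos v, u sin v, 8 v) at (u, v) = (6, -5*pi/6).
H = 0

With E = 1, F = 0, G = u^2 + 64, L = 0, M = -8/sqrt(u^2 + 64), N = 0, assemble
  H = (EN − 2FM + GL) / (2(EG − F²)) = 0.
At (u, v) = (6, -5*pi/6): H = 0.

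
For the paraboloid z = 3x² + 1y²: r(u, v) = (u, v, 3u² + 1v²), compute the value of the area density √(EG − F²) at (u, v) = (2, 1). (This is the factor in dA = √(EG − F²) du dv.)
√(EG − F²)|_{(2, 1)} = sqrt(149)

E = 36*u^2 + 1, F = 12*u*v, G = 4*v^2 + 1, so EG − F² = 36*u^2 + 4*v^2 + 1. Taking the positive square root: √(EG − F²) = sqrt(36*u^2 + 4*v^2 + 1). At (u, v) = (2, 1): sqrt(149).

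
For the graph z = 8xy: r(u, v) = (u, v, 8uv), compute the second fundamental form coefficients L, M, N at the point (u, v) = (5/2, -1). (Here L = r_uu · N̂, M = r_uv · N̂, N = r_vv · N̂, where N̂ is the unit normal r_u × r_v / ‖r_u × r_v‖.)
L = 0;  M = 8*sqrt(465)/465;  N = 0

Compute the unit normal N̂(u, v) = (-8*v/sqrt(64*u^2 + 64*v^2 + 1), -8*u/sqrt(64*u^2 + 64*v^2 + 1), 1/sqrt(64*u^2 + 64*v^2 + 1)), and the second partials r_uu, r_uv, r_vv. Take dot products:
  L(u, v) = r_uu · N̂ = 0,
  M(u, v) = r_uv · N̂ = 8/sqrt(64*u^2 + 64*v^2 + 1),
  N(u, v) = r_vv · N̂ = 0.
Evaluating at (u, v) = (5/2, -1):
  L = 0, M = 8*sqrt(465)/465, N = 0.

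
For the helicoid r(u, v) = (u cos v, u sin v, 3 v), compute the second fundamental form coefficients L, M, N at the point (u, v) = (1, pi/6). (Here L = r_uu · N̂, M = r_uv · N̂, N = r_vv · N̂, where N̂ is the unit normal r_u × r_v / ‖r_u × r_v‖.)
L = 0;  M = -3*sqrt(10)/10;  N = 0

Compute the unit normal N̂(u, v) = (3*sin(v)/sqrt(u^2 + 9), -3*cos(v)/sqrt(u^2 + 9), u/sqrt(u^2 + 9)), and the second partials r_uu, r_uv, r_vv. Take dot products:
  L(u, v) = r_uu · N̂ = 0,
  M(u, v) = r_uv · N̂ = -3/sqrt(u^2 + 9),
  N(u, v) = r_vv · N̂ = 0.
Evaluating at (u, v) = (1, pi/6):
  L = 0, M = -3*sqrt(10)/10, N = 0.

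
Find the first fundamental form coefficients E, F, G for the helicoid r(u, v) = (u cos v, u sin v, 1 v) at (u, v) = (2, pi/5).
E = 1;  F = 0;  G = 5

Partials: r_u = (cos(v), sin(v), 0), r_v = (-u*sin(v), u*cos(v), 1). As functions of (u, v):
  E = r_u · r_u = 1,
  F = r_u · r_v = 0,
  G = r_v · r_v = u^2 + 1.
Evaluating at (u, v) = (2, pi/5): E = 1, F = 0, G = 5.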